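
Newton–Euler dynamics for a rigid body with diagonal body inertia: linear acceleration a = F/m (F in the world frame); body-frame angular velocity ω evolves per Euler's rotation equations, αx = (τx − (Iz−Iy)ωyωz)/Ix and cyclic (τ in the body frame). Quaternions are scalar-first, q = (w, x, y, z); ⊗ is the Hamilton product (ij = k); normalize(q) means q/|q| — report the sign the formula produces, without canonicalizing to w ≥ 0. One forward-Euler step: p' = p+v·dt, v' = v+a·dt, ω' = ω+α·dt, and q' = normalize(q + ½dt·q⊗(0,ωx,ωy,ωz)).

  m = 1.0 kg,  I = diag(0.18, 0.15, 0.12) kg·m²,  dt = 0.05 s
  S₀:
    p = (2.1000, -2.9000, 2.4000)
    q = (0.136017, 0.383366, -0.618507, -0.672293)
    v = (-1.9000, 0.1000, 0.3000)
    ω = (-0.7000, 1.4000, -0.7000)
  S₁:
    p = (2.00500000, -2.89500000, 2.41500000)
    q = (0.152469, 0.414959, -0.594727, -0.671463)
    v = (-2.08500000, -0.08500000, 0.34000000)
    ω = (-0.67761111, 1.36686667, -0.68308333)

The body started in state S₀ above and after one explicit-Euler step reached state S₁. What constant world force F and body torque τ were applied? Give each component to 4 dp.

Δv = v₁−v₀ = (-0.18500000, -0.18500000, 0.04000000)
m·(v₁−v₀)/dt = (-3.7000, -3.7000, 0.8000)
Δω = ω₁−ω₀ = (0.02238889, -0.03313333, 0.01691667)
ω₀×(Iω₀) = (0.0294, 0.0294, 0.0294)
applied torque τ = (0.1100, -0.0700, 0.0700)

F = (-3.7000, -3.7000, 0.8000)
τ = (0.1100, -0.0700, 0.0700)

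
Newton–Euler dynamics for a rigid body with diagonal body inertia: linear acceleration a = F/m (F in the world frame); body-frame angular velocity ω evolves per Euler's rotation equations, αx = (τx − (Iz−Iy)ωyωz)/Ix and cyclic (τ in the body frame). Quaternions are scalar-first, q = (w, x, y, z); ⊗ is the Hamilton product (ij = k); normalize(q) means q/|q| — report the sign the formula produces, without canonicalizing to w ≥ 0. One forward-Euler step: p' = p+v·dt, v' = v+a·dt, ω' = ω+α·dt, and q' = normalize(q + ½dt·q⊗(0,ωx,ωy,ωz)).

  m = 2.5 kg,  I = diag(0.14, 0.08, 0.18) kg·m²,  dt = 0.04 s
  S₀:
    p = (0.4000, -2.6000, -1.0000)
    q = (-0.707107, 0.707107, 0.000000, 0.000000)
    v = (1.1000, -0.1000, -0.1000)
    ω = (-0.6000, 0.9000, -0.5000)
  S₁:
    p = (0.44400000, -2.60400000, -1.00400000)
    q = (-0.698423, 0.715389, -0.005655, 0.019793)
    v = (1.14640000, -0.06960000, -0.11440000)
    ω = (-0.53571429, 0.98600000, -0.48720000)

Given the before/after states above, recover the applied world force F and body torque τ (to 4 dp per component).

F = (2.9000, 1.9000, -0.9000)
τ = (0.1800, 0.1600, 0.0900)

ω₁ − ω₀ = (0.06428571, 0.08600000, 0.01280000)
precession coupling = (-0.0450, -0.0120, 0.0324)
τ = I·(Δω/dt) + ω₀×(Iω₀) = (0.1800, 0.1600, 0.0900)
Δv = v₁−v₀ = (0.04640000, 0.03040000, -0.01440000)
m·(v₁−v₀)/dt = (2.9000, 1.9000, -0.9000)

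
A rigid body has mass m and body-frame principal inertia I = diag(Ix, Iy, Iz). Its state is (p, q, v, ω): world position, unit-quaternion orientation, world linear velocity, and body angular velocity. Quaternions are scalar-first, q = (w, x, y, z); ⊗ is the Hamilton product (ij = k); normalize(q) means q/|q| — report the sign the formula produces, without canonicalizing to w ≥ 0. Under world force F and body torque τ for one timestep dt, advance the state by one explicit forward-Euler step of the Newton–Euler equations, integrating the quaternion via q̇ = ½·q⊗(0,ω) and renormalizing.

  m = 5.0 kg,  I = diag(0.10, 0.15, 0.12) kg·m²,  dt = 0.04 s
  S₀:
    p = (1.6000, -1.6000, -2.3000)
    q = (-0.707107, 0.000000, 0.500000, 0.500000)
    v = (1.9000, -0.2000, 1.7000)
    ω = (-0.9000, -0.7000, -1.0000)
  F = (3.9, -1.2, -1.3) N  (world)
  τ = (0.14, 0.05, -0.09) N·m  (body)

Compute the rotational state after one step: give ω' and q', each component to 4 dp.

ω' = (-0.8356, -0.6819, -1.0405)
q' = (-0.6898, 0.0097, 0.5007, 0.5229)

ω×(Iω) gyroscopic = (-0.0210, -0.0180, 0.0315)
α = I⁻¹(τ − ω×Iω) = (1.6100, 0.4533, -1.0125)
ω' = ω + α·dt = (-0.8356, -0.6819, -1.0405)
Hamilton product q⊗(0,ω) = (0.8500000, 0.4863963, 0.0449749, 1.1571070)
q' = normalize(q + ½dt·q⊗(0,ω)) = (-0.6898, 0.0097, 0.5007, 0.5229)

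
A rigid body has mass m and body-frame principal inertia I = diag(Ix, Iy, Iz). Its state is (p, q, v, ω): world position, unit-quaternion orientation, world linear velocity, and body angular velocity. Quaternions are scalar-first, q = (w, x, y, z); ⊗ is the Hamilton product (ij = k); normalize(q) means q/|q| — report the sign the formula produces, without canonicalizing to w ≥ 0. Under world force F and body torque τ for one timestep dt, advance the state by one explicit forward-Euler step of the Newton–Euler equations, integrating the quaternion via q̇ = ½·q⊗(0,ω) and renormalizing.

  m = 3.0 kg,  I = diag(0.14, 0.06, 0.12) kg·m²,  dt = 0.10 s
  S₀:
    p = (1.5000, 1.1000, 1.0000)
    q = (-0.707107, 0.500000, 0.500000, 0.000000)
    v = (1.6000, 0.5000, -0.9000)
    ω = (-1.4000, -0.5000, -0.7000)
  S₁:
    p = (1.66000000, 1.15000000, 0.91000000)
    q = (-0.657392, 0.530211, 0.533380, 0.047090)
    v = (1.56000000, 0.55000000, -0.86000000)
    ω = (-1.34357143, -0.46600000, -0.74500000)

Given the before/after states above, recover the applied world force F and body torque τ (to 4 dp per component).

F = (-1.2000, 1.5000, 1.2000)
τ = (0.1000, 0.0400, -0.1100)

velocity change Δv = (-0.04000000, 0.05000000, 0.04000000)
applied force F = (-1.2000, 1.5000, 1.2000)
Δω = ω₁−ω₀ = (0.05642857, 0.03400000, -0.04500000)
ω₀×(Iω₀) = (0.0210, 0.0196, -0.0560)
I·α + gyro = (0.1000, 0.0400, -0.1100)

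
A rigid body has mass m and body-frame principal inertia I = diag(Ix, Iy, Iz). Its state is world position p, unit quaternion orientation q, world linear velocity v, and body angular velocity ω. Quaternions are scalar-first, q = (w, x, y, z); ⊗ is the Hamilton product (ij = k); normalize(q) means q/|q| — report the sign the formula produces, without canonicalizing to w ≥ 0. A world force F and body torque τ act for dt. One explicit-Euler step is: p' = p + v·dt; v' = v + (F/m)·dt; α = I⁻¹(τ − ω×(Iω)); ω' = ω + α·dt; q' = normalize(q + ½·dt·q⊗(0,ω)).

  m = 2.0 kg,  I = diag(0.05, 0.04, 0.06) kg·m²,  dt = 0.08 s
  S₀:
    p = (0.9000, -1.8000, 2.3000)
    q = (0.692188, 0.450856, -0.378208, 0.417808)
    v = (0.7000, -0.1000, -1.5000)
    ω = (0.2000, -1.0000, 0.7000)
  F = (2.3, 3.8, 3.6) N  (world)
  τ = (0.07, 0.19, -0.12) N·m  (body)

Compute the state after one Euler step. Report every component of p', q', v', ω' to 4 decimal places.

p' = (0.9560, -1.8080, 2.1800)
q' = (0.6609, 0.4620, -0.4147, 0.4217)
v' = (0.7920, 0.0520, -1.3560)
ω' = (0.3344, -0.6172, 0.5373)

(τ − ω×Iω)/I = (1.6800, 4.7850, -2.0333)
ω' = ω + α·dt = (0.3344, -0.6172, 0.5373)
2q̇ = q⊗(0,ω) = (-0.7608448, 0.2915000, -0.9242256, 0.1093172)
q + ½dt·q⊗(0,ω), renormalized = (0.6609, 0.4620, -0.4147, 0.4217)
p + v·dt = (0.9560, -1.8080, 2.1800)
new velocity v' = (0.7920, 0.0520, -1.3560)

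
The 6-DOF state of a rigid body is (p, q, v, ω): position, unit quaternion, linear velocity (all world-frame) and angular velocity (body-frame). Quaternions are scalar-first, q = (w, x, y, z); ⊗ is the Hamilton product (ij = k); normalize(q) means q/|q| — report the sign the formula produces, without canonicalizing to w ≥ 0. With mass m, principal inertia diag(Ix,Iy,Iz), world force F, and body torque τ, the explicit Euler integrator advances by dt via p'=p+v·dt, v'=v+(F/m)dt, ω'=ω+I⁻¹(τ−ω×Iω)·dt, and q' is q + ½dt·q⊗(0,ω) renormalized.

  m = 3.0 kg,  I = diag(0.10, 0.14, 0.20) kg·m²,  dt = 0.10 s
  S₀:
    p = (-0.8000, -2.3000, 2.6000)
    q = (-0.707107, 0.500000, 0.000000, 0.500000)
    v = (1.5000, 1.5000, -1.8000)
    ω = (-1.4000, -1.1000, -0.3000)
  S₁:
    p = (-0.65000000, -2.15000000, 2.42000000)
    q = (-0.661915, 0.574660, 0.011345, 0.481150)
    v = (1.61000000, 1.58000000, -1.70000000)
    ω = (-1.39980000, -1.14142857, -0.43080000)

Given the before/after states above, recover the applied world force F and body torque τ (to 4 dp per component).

velocity change Δv = (0.11000000, 0.08000000, 0.10000000)
F = m·Δv/dt = (3.3000, 2.4000, 3.0000)
Δω = ω₁−ω₀ = (0.00020000, -0.04142857, -0.13080000)
ω₀×(Iω₀) = (0.0198, -0.0420, 0.0616)
τ = I·(Δω/dt) + ω₀×(Iω₀) = (0.0200, -0.1000, -0.2000)

F = (3.3000, 2.4000, 3.0000)
τ = (0.0200, -0.1000, -0.2000)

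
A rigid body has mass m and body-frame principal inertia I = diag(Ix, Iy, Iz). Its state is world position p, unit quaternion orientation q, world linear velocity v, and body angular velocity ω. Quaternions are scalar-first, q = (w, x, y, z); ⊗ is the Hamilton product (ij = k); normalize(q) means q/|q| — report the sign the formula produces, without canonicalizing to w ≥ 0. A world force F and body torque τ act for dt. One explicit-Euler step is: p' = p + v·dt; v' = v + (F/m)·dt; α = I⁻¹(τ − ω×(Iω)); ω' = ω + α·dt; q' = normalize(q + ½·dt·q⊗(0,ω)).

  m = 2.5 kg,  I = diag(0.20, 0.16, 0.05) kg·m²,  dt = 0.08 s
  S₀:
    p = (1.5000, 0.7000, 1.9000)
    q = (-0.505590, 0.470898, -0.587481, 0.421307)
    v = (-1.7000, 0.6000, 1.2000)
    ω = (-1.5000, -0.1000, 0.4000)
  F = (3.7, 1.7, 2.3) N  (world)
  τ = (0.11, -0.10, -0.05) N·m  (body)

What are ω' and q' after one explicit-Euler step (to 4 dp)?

α = I⁻¹(τ − ω×Iω) = (0.5280, -0.0625, -0.8800)
ω' = ω + α·dt = (-1.4578, -0.1050, 0.3296)
q⊗(0,ω) = (0.4790761, 0.5655233, -0.7697607, -1.1305473)
q + ½dt·q⊗(0,ω), renormalized = (-0.4855, 0.4926, -0.6171, 0.3754)

ω' = (-1.4578, -0.1050, 0.3296)
q' = (-0.4855, 0.4926, -0.6171, 0.3754)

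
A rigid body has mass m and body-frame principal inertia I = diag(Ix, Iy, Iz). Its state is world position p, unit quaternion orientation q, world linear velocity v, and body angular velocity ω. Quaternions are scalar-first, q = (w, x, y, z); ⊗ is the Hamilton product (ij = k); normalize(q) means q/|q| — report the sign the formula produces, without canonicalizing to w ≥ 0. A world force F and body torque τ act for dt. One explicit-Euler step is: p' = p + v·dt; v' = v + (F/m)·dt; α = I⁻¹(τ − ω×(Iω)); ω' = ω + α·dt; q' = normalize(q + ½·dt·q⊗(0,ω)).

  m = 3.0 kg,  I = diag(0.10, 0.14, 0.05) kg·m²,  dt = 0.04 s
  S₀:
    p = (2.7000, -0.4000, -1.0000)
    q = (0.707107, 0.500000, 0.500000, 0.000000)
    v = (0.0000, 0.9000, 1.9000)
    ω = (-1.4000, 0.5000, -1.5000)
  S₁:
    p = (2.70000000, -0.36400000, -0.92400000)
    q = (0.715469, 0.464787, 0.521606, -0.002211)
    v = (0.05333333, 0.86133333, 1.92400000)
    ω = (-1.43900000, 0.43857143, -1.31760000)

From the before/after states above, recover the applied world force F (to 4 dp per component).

F = (4.0000, -2.9000, 1.8000)

velocity change Δv = (0.05333333, -0.03866667, 0.02400000)
m·(v₁−v₀)/dt = (4.0000, -2.9000, 1.8000)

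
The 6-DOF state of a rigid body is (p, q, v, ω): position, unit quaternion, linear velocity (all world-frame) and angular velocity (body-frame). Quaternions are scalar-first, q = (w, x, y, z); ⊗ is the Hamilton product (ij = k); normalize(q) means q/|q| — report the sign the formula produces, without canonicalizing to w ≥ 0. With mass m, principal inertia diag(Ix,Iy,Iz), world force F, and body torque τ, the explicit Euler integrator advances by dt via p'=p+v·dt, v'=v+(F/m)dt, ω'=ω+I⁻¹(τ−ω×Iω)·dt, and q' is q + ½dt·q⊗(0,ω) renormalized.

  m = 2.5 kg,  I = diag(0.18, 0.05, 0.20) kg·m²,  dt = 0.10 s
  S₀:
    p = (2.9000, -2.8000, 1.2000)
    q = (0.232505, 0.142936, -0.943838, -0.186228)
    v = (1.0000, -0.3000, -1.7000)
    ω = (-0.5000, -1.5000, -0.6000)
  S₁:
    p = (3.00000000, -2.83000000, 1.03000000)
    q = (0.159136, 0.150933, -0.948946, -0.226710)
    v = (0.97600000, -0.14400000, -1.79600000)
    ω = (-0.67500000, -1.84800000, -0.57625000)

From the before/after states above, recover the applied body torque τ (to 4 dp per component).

Δω = ω₁−ω₀ = (-0.17500000, -0.34800000, 0.02375000)
gyro term ω₀×Iω₀ = (0.1350, -0.0060, -0.0975)
applied torque τ = (-0.1800, -0.1800, -0.0500)

τ = (-0.1800, -0.1800, -0.0500)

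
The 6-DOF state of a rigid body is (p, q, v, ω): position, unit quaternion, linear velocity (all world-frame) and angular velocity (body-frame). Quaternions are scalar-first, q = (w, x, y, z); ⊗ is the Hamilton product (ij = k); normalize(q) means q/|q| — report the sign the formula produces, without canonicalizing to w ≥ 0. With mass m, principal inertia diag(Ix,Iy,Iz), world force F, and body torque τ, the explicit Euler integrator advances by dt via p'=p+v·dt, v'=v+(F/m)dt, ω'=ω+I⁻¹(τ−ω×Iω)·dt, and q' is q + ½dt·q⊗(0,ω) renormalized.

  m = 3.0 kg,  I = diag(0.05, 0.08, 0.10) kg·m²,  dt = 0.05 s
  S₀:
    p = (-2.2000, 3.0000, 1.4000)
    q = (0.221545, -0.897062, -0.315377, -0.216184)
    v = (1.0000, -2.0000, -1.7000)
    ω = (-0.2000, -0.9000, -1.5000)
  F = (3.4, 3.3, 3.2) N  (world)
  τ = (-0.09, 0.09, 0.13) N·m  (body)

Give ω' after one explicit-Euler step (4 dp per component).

precession coupling ω×(Iω) = (0.0270, -0.0150, 0.0054)
(τ − ω×Iω)/I = (-2.3400, 1.3125, 1.2460)
ω + α·dt = (-0.3170, -0.8344, -1.4377)

ω' = (-0.3170, -0.8344, -1.4377)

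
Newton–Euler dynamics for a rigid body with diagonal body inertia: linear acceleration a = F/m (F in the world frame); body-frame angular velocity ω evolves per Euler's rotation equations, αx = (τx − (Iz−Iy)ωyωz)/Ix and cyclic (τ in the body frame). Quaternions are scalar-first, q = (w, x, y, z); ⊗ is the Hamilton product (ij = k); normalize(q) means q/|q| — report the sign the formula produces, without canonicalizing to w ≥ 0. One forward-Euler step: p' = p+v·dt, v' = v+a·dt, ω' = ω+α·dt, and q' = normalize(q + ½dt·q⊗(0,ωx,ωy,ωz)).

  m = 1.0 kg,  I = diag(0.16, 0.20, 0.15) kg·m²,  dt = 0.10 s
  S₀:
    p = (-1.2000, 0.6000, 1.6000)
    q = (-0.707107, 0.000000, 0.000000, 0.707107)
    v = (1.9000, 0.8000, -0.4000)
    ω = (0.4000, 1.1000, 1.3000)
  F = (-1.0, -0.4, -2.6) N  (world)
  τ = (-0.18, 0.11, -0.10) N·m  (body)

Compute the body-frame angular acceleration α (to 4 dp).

α = (-0.6781, 0.5240, -0.7840)

ω×(Iω) gyroscopic = (-0.0715, 0.0052, 0.0176)
(τ − ω×Iω)/I = (-0.6781, 0.5240, -0.7840)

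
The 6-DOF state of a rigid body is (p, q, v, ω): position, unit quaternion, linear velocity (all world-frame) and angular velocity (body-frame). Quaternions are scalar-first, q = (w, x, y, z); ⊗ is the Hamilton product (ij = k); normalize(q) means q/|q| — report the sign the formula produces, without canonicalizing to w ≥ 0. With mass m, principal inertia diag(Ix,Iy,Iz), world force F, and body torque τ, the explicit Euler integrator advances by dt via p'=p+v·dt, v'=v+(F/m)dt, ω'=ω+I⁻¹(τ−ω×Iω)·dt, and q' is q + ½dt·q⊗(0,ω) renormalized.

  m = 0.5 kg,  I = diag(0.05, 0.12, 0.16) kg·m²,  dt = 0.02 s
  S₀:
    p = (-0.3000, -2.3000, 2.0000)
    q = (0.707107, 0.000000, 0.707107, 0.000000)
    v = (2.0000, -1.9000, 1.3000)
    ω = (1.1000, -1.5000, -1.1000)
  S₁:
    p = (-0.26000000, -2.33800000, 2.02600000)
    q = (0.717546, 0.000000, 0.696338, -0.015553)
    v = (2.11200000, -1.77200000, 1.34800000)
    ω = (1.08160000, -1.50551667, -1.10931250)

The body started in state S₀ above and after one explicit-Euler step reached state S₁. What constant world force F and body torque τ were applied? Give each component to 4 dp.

F = (2.8000, 3.2000, 1.2000)
τ = (0.0200, 0.1000, -0.1900)

rate change Δω = (-0.01840000, -0.00551667, -0.00931250)
I·α + gyro = (0.0200, 0.1000, -0.1900)
v₁ − v₀ = (0.11200000, 0.12800000, 0.04800000)
applied force F = (2.8000, 3.2000, 1.2000)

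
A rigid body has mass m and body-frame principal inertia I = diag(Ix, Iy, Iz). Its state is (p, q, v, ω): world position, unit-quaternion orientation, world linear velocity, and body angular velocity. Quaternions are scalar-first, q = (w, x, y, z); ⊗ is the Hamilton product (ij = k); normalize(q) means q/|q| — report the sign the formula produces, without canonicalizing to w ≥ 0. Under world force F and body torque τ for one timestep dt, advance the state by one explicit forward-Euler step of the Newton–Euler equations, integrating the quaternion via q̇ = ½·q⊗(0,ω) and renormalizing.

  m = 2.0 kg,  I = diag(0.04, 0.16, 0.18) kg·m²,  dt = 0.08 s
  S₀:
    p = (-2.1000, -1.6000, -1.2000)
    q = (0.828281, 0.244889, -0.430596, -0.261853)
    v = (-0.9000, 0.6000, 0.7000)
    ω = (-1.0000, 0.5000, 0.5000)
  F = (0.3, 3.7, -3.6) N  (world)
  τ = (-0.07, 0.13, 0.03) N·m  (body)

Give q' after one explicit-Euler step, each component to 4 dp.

q⊗(0,ω) = (0.5911135, -0.9126525, 0.5535490, 0.1059890)
q + ½dt·q⊗(0,ω), renormalized = (0.8509, 0.2081, -0.4080, -0.2573)

q' = (0.8509, 0.2081, -0.4080, -0.2573)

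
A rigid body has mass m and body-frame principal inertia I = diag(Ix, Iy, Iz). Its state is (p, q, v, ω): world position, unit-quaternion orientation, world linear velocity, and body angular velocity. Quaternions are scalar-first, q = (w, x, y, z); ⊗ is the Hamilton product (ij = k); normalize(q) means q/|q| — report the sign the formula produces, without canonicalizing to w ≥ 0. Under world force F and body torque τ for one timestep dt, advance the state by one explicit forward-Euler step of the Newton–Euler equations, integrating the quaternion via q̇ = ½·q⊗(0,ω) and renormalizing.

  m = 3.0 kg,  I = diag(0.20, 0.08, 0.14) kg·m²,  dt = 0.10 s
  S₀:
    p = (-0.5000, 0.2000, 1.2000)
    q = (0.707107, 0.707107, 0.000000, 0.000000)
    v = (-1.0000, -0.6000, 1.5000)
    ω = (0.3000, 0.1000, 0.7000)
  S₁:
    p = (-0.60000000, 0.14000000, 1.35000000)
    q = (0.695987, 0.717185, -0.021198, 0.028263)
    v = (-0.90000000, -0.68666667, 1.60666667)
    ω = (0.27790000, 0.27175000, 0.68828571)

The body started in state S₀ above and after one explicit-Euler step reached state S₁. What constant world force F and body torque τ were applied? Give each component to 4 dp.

F = (3.0000, -2.6000, 3.2000)
τ = (-0.0400, 0.1500, -0.0200)

velocity change Δv = (0.10000000, -0.08666667, 0.10666667)
m·(v₁−v₀)/dt = (3.0000, -2.6000, 3.2000)
Δω = ω₁−ω₀ = (-0.02210000, 0.17175000, -0.01171429)
ω₀×(Iω₀) = (0.0042, 0.0126, -0.0036)
τ = I·(Δω/dt) + ω₀×(Iω₀) = (-0.0400, 0.1500, -0.0200)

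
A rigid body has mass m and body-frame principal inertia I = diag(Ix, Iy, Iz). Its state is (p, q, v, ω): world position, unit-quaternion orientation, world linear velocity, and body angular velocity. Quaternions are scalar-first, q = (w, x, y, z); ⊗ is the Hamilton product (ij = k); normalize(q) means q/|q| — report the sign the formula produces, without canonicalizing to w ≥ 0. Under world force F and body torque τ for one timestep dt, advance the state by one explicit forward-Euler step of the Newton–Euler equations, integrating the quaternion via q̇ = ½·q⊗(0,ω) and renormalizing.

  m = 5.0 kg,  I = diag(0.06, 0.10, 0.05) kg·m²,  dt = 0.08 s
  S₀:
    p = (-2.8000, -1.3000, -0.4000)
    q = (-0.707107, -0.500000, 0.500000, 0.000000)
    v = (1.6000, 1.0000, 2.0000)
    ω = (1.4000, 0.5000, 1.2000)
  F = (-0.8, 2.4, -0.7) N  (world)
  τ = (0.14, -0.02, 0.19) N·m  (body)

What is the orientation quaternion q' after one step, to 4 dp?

q' = (-0.6871, -0.5141, 0.5084, -0.0717)

Hamilton product q⊗(0,ω) = (0.4500000, -0.3899498, 0.2464465, -1.7985284)
q' = normalize(q + ½dt·q⊗(0,ω)) = (-0.6871, -0.5141, 0.5084, -0.0717)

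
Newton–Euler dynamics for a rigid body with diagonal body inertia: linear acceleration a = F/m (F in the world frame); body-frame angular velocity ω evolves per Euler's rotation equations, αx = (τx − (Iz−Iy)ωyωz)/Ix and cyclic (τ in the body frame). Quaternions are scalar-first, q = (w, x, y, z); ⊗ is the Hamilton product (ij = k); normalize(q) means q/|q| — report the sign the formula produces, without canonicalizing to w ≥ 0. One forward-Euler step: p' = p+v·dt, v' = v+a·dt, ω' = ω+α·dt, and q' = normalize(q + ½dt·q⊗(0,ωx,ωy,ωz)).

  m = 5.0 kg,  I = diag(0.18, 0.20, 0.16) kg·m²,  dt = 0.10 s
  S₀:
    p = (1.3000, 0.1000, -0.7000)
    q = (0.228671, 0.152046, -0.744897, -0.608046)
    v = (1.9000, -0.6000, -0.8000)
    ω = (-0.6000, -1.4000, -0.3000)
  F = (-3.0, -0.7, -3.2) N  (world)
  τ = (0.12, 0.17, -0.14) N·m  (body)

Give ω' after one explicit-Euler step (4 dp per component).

ω' = (-0.5240, -1.3168, -0.3980)

gyro term ω×Iω = (-0.0168, 0.0036, 0.0168)
(τ − ω×Iω)/I = (0.7600, 0.8320, -0.9800)
ω + α·dt = (-0.5240, -1.3168, -0.3980)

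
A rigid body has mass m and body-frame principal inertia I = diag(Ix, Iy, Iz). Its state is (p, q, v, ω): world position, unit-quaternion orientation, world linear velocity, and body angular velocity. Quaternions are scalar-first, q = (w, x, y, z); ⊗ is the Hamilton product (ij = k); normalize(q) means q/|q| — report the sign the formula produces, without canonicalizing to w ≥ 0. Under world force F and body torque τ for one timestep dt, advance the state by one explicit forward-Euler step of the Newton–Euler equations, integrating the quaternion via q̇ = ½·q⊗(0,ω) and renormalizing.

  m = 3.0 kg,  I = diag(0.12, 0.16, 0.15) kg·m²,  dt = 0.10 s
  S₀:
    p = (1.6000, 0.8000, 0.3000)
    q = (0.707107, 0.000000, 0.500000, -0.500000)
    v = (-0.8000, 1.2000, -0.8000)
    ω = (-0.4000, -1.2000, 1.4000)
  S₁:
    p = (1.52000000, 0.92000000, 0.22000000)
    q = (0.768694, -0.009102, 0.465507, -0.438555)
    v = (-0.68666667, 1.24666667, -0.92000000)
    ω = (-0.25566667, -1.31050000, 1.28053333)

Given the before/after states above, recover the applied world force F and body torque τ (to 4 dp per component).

Δv = v₁−v₀ = (0.11333333, 0.04666667, -0.12000000)
applied force F = (3.4000, 1.4000, -3.6000)
ω₁ − ω₀ = (0.14433333, -0.11050000, -0.11946667)
precession coupling = (0.0168, 0.0168, 0.0192)
applied torque τ = (0.1900, -0.1600, -0.1600)

F = (3.4000, 1.4000, -3.6000)
τ = (0.1900, -0.1600, -0.1600)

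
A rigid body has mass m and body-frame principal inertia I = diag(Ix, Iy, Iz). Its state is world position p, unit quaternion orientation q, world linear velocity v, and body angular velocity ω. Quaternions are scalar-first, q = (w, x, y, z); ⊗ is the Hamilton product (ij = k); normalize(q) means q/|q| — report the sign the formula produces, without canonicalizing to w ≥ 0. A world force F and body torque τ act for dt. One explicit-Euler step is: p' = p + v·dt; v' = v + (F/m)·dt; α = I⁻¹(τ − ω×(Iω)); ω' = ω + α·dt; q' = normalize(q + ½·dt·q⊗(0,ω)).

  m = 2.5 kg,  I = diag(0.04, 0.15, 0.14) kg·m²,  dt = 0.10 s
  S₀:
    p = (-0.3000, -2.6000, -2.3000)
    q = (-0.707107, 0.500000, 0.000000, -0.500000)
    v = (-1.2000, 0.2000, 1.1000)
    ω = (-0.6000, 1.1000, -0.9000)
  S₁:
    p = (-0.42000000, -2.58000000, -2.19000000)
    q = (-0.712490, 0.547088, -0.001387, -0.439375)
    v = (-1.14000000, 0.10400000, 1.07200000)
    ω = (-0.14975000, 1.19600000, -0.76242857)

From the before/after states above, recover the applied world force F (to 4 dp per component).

F = (1.5000, -2.4000, -0.7000)

velocity change Δv = (0.06000000, -0.09600000, -0.02800000)
applied force F = (1.5000, -2.4000, -0.7000)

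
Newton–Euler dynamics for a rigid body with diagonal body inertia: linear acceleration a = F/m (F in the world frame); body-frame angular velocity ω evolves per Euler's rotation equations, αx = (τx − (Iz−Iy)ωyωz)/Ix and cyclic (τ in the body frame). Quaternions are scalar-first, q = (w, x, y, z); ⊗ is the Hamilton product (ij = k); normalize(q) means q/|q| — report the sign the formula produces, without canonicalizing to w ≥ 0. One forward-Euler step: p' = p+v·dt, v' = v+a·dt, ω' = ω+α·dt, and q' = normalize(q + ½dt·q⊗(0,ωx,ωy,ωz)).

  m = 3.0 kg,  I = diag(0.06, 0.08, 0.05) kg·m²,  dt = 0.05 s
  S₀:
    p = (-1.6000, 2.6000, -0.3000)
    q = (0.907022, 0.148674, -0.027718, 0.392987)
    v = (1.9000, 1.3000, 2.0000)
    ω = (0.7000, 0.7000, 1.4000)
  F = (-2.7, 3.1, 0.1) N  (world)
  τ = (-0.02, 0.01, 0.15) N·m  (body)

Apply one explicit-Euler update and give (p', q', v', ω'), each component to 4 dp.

ω×(Iω) gyroscopic = (-0.0294, 0.0098, 0.0098)
angular accel α = (0.1567, 0.0025, 2.8040)
ω' = ω + α·dt = (0.7078, 0.7001, 1.5402)
2q̇ = q⊗(0,ω) = (-0.6348510, 0.3210193, 0.7018627, 1.3933052)
updated quaternion q' = (0.8903, 0.1566, -0.0102, 0.4274)
a = F/m = (-0.9000, 1.0333, 0.0333)
p' = p + v·dt = (-1.5050, 2.6650, -0.2000)
v' = v + a·dt = (1.8550, 1.3517, 2.0017)

p' = (-1.5050, 2.6650, -0.2000)
q' = (0.8903, 0.1566, -0.0102, 0.4274)
v' = (1.8550, 1.3517, 2.0017)
ω' = (0.7078, 0.7001, 1.5402)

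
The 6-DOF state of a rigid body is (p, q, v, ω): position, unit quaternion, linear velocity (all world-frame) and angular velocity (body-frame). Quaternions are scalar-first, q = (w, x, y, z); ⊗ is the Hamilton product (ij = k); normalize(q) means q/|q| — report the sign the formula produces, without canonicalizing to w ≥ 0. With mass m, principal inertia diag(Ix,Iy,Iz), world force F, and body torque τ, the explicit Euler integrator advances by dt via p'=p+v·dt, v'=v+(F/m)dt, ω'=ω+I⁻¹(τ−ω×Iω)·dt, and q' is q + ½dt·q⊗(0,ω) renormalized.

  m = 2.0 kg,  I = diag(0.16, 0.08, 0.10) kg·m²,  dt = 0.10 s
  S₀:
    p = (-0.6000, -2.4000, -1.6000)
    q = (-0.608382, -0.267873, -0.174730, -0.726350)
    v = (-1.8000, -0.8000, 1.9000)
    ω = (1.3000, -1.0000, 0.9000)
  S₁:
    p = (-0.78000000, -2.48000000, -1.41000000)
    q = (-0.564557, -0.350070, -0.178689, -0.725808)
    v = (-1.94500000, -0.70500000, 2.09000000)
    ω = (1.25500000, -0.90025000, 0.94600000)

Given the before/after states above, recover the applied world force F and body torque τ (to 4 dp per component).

F = (-2.9000, 1.9000, 3.8000)
τ = (-0.0900, 0.1500, 0.1500)

Δv = v₁−v₀ = (-0.14500000, 0.09500000, 0.19000000)
m·(v₁−v₀)/dt = (-2.9000, 1.9000, 3.8000)
rate change Δω = (-0.04500000, 0.09975000, 0.04600000)
applied torque τ = (-0.0900, 0.1500, 0.1500)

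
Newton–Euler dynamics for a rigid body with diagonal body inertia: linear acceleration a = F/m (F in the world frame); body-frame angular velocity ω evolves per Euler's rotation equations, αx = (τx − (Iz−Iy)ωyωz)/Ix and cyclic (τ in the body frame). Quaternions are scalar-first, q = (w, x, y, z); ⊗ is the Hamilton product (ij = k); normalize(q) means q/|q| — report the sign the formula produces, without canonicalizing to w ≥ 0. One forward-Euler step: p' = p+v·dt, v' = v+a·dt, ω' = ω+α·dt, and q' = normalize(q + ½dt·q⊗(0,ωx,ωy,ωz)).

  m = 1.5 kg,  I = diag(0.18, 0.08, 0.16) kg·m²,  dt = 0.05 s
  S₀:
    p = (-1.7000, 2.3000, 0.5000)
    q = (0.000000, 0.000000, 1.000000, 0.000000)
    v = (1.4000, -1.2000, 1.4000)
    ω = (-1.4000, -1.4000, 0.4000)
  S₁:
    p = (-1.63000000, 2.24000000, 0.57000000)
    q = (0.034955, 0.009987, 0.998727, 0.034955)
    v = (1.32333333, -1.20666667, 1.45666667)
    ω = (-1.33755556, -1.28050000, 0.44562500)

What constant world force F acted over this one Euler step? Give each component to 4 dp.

F = (-2.3000, -0.2000, 1.7000)

Δv = v₁−v₀ = (-0.07666667, -0.00666667, 0.05666667)
F = m·Δv/dt = (-2.3000, -0.2000, 1.7000)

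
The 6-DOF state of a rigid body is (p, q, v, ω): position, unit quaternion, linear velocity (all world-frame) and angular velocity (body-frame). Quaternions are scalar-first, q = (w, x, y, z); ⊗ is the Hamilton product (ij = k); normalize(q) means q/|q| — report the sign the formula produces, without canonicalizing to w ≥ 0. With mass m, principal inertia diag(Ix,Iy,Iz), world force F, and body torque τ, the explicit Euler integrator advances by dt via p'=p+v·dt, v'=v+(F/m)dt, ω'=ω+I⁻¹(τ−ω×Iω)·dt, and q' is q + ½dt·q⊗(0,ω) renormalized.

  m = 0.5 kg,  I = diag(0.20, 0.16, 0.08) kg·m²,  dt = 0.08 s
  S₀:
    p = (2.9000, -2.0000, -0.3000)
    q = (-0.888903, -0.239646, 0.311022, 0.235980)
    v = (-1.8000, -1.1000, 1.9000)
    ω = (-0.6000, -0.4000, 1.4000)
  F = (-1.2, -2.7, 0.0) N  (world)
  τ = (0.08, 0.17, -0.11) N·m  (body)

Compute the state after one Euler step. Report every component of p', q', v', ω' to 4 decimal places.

a = (-2.4000, -5.4000, 0.0000)
new position p' = (2.7560, -2.0880, -0.1480)
new velocity v' = (-1.9920, -1.5320, 1.9000)
precession coupling ω×(Iω) = (0.0448, -0.1008, -0.0096)
(τ − ω×Iω)/I = (0.1760, 1.6925, -1.2550)
new body rate ω' = (-0.5859, -0.2646, 1.2996)
2q̇ = q⊗(0,ω) = (-0.3497508, 1.0631646, 0.5494776, -0.9619926)
q + ½dt·q⊗(0,ω), renormalized = (-0.9011, -0.1967, 0.3323, 0.1971)

p' = (2.7560, -2.0880, -0.1480)
q' = (-0.9011, -0.1967, 0.3323, 0.1971)
v' = (-1.9920, -1.5320, 1.9000)
ω' = (-0.5859, -0.2646, 1.2996)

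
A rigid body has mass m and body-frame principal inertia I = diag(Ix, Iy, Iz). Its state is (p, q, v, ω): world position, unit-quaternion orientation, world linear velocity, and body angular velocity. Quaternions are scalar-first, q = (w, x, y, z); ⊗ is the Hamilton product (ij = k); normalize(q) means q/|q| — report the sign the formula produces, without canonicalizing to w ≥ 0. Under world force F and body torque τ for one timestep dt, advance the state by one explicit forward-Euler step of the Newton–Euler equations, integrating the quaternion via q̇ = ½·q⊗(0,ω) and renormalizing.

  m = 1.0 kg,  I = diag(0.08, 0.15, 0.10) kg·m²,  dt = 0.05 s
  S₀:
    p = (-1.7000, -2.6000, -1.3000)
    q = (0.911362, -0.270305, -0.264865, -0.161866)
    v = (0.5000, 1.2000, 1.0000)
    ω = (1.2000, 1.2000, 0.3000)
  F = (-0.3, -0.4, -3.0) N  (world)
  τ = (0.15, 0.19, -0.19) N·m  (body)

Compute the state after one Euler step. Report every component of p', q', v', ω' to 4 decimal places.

p' = p + v·dt = (-1.6750, -2.5400, -1.2500)
v' = v + a·dt = (0.4850, 1.1800, 0.8500)
ω×(Iω) gyroscopic = (-0.0180, -0.0072, 0.1008)
(τ − ω×Iω)/I = (2.1000, 1.3147, -2.9080)
ω' = ω + α·dt = (1.3050, 1.2657, 0.1546)
q⊗(0,ω) = (0.6907638, 1.2084141, 0.9804867, 0.2668806)
q + ½dt·q⊗(0,ω), renormalized = (0.9278, -0.2399, -0.2401, -0.1551)

p' = (-1.6750, -2.5400, -1.2500)
q' = (0.9278, -0.2399, -0.2401, -0.1551)
v' = (0.4850, 1.1800, 0.8500)
ω' = (1.3050, 1.2657, 0.1546)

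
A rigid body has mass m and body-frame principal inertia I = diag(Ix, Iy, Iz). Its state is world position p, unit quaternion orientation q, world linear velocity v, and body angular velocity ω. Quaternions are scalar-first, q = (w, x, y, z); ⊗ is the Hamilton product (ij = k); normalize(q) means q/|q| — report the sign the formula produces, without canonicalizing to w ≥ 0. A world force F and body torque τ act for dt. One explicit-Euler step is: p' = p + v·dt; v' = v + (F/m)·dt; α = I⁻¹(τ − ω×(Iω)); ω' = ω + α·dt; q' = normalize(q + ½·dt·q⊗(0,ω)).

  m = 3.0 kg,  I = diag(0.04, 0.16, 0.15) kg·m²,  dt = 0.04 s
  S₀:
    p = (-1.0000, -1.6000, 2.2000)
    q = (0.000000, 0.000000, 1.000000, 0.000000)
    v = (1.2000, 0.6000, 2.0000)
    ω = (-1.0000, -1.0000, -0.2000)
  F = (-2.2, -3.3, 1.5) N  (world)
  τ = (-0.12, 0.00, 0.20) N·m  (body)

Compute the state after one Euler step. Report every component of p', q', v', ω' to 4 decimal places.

p' = (-0.9520, -1.5760, 2.2800)
q' = (0.0200, -0.0040, 0.9996, 0.0200)
v' = (1.1707, 0.5560, 2.0200)
ω' = (-1.1180, -0.9945, -0.1787)

α = I⁻¹(τ − ω×Iω) = (-2.9500, 0.1375, 0.5333)
ω + α·dt = (-1.1180, -0.9945, -0.1787)
Hamilton product q⊗(0,ω) = (1.0000000, -0.2000000, 0.0000000, 1.0000000)
updated quaternion q' = (0.0200, -0.0040, 0.9996, 0.0200)
new position p' = (-0.9520, -1.5760, 2.2800)
v + (F/m)dt = (1.1707, 0.5560, 2.0200)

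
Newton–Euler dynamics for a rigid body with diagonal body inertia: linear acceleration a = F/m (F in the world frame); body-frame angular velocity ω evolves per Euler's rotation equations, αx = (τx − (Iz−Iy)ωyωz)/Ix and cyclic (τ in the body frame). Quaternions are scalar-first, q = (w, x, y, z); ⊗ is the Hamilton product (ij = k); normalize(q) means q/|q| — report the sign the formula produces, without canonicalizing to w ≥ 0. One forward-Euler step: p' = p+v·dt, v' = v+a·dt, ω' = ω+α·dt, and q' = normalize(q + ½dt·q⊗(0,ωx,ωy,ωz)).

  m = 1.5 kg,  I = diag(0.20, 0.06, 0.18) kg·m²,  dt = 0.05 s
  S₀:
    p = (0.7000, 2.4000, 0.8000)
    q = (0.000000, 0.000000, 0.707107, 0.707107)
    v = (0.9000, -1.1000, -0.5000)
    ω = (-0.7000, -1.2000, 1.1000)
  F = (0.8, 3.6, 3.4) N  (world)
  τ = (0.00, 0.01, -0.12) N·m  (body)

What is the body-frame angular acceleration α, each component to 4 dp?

gyro term ω×Iω = (-0.1584, -0.0154, -0.1176)
angular accel α = (0.7920, 0.4233, -0.0133)

α = (0.7920, 0.4233, -0.0133)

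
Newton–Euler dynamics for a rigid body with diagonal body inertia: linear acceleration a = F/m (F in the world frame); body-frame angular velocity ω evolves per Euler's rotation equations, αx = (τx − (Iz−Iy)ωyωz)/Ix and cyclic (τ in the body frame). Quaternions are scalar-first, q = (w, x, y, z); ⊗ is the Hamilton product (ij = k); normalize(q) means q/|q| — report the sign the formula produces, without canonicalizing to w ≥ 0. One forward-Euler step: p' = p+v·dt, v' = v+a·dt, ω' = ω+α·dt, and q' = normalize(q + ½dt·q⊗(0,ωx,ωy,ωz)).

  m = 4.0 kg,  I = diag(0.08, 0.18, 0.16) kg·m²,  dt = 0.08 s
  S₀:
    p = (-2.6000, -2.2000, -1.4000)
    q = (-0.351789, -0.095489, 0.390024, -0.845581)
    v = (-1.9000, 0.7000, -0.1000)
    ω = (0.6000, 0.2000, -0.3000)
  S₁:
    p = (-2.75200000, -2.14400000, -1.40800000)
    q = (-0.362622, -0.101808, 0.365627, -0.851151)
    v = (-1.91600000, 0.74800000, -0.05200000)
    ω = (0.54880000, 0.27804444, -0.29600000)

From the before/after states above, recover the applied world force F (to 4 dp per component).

v₁ − v₀ = (-0.01600000, 0.04800000, 0.04800000)
m·(v₁−v₀)/dt = (-0.8000, 2.4000, 2.4000)

F = (-0.8000, 2.4000, 2.4000)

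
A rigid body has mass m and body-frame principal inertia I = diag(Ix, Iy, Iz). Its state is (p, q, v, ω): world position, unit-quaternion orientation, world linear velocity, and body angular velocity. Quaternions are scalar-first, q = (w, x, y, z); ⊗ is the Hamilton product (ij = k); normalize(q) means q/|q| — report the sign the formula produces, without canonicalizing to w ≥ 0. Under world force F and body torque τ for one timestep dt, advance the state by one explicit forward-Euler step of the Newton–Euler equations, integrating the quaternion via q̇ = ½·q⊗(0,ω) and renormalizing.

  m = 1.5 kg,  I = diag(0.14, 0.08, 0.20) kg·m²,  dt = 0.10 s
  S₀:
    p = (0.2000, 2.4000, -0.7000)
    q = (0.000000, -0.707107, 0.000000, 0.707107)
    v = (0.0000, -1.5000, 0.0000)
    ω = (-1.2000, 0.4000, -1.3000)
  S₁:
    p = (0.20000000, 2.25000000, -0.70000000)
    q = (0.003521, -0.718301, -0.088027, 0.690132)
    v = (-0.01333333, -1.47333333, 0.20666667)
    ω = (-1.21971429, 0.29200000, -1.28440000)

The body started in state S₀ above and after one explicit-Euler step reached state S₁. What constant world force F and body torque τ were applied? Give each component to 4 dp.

v₁ − v₀ = (-0.01333333, 0.02666667, 0.20666667)
F = m·Δv/dt = (-0.2000, 0.4000, 3.1000)
ω₁ − ω₀ = (-0.01971429, -0.10800000, 0.01560000)
gyro term ω₀×Iω₀ = (-0.0624, -0.0936, 0.0288)
applied torque τ = (-0.0900, -0.1800, 0.0600)

F = (-0.2000, 0.4000, 3.1000)
τ = (-0.0900, -0.1800, 0.0600)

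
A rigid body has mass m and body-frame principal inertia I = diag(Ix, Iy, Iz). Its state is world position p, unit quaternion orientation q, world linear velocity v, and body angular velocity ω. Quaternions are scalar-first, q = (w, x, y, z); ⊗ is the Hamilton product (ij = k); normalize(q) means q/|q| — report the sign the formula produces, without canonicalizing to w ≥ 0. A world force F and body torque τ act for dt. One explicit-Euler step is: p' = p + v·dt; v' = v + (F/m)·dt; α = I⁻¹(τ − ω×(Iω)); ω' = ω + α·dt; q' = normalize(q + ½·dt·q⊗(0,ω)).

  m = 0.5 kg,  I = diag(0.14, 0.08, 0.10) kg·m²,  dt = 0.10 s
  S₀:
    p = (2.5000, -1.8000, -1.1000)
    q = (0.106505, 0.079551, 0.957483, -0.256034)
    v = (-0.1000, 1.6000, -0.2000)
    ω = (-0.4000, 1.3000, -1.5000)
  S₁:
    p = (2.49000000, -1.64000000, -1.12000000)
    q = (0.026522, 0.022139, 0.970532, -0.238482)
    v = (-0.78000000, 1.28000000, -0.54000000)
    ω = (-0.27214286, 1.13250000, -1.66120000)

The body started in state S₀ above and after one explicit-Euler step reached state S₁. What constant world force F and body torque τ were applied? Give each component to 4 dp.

F = (-3.4000, -1.6000, -1.7000)
τ = (0.1400, -0.1100, -0.1300)

Δv = v₁−v₀ = (-0.68000000, -0.32000000, -0.34000000)
applied force F = (-3.4000, -1.6000, -1.7000)
ω₁ − ω₀ = (0.12785714, -0.16750000, -0.16120000)
precession coupling = (-0.0390, 0.0240, 0.0312)
applied torque τ = (0.1400, -0.1100, -0.1300)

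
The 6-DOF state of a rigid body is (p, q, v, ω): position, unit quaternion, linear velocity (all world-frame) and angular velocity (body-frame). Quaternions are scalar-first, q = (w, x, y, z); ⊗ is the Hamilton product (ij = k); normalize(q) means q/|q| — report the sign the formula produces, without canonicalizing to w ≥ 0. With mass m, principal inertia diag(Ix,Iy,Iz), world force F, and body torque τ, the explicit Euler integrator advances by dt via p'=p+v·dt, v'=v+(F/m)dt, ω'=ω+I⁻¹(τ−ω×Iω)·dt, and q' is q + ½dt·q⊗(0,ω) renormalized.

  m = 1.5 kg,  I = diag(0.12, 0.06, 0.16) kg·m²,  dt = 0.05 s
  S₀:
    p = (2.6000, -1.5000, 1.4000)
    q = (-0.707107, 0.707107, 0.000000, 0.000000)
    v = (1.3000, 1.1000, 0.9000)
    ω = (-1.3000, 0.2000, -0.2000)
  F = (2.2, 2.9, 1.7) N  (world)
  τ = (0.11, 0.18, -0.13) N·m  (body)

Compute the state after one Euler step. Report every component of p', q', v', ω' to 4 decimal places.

p + v·dt = (2.6650, -1.4450, 1.4450)
new velocity v' = (1.3733, 1.1967, 0.9567)
α = I⁻¹(τ − ω×Iω) = (0.9500, 3.1733, -0.9100)
ω + α·dt = (-1.2525, 0.3587, -0.2455)
Hamilton product q⊗(0,ω) = (0.9192391, 0.9192391, 0.0000000, 0.2828428)
q + ½dt·q⊗(0,ω), renormalized = (-0.6837, 0.7297, 0.0000, 0.0071)

p' = (2.6650, -1.4450, 1.4450)
q' = (-0.6837, 0.7297, 0.0000, 0.0071)
v' = (1.3733, 1.1967, 0.9567)
ω' = (-1.2525, 0.3587, -0.2455)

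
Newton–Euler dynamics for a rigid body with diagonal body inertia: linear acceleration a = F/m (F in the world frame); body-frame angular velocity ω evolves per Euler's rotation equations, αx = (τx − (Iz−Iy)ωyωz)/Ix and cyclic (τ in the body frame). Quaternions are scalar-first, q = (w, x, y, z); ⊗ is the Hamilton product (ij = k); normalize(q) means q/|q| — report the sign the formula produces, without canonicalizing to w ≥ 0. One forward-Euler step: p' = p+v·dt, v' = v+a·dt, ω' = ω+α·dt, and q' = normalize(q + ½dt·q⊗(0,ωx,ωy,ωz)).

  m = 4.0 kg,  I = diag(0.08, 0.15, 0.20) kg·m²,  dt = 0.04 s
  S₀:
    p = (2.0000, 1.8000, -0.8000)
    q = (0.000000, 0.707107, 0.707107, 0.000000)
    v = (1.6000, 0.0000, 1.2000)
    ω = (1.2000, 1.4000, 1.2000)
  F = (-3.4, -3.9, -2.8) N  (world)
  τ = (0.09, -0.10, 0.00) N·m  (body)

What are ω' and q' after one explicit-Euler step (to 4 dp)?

angular accel α = (0.0750, 0.4853, -0.5880)
ω' = ω + α·dt = (1.2030, 1.4194, 1.1765)
Hamilton product q⊗(0,ω) = (-1.8384782, 0.8485284, -0.8485284, 0.1414214)
q + ½dt·q⊗(0,ω), renormalized = (-0.0367, 0.7234, 0.6895, 0.0028)

ω' = (1.2030, 1.4194, 1.1765)
q' = (-0.0367, 0.7234, 0.6895, 0.0028)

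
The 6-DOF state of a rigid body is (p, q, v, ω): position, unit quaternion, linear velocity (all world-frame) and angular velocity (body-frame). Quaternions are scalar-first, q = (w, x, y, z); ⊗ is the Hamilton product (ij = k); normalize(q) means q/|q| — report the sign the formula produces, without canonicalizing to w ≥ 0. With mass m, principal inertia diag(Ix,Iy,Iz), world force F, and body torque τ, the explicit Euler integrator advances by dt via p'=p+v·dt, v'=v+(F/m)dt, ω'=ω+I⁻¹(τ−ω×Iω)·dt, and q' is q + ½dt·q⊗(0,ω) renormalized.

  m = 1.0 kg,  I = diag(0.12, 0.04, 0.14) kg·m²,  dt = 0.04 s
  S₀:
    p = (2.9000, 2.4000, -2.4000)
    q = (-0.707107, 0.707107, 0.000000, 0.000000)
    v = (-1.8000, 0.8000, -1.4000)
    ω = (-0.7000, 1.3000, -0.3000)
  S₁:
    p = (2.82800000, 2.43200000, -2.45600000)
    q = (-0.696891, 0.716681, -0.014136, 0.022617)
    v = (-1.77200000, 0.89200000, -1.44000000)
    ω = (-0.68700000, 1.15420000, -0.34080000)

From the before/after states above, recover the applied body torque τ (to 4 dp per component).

τ = (0.0000, -0.1500, -0.0700)

Δω = ω₁−ω₀ = (0.01300000, -0.14580000, -0.04080000)
applied torque τ = (0.0000, -0.1500, -0.0700)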